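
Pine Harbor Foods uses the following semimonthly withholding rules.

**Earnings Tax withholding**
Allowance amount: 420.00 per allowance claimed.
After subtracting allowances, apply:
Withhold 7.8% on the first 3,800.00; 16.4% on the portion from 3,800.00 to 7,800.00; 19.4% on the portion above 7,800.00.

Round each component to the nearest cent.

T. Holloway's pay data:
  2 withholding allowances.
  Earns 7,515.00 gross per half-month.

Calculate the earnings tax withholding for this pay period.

767.90

Earnings Tax: taxable = 7,515.00 − 2×420.00 = 6,675.00
  296.40 + 16.4% × (6,675.00 − 3,800.00) = 296.40 + 16.4% × 2,875.00 = 767.90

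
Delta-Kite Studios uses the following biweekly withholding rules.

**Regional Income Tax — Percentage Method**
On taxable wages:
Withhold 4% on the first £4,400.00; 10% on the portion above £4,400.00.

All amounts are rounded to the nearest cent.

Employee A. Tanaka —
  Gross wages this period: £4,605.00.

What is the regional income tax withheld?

£196.50

Regional Income Tax: taxable = £4,605.00
  £176.00 + 10% × (£4,605.00 − £4,400.00) = £176.00 + 10% × £205.00 = £196.50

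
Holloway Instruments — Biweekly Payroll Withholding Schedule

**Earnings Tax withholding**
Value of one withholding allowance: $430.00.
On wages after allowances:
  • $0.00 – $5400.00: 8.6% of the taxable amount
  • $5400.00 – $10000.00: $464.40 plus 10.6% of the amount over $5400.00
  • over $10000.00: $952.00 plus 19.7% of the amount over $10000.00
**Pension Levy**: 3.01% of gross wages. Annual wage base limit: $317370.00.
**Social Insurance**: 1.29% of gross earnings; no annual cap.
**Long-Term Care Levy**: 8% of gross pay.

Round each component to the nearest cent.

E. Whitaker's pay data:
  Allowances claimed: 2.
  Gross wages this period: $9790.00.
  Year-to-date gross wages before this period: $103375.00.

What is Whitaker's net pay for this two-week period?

$7747.25

Earnings Tax: taxable = $9790.00 − 2×$430.00 = $8930.00
  $464.40 + 10.6% × ($8930.00 − $5400.00) = $464.40 + 10.6% × $3530.00 = $838.58
Pension Levy: 3.01% × $9790.00 = $294.68
Social Insurance: 1.29% × $9790.00 = $126.29
Long-Term Care Levy: 8% × $9790.00 = $783.20
Total withheld: $838.58 + $294.68 + $126.29 + $783.20 = $2042.75
Net pay: $9790.00 − $2042.75 = $7747.25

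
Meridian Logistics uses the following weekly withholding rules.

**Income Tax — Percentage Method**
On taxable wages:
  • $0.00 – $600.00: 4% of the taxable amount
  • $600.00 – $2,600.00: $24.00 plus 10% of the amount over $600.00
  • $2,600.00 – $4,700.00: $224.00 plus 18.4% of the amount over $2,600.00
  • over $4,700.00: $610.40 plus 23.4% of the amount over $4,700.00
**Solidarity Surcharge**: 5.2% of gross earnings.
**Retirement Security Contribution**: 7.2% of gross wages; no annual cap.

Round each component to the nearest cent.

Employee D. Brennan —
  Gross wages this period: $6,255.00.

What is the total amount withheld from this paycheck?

$1,749.89

Income Tax: taxable = $6,255.00
  $610.40 + 23.4% × ($6,255.00 − $4,700.00) = $610.40 + 23.4% × $1,555.00 = $974.27
Solidarity Surcharge: 5.2% × $6,255.00 = $325.26
Retirement Security Contribution: 7.2% × $6,255.00 = $450.36
Total: $974.27 + $325.26 + $450.36 = $1,749.89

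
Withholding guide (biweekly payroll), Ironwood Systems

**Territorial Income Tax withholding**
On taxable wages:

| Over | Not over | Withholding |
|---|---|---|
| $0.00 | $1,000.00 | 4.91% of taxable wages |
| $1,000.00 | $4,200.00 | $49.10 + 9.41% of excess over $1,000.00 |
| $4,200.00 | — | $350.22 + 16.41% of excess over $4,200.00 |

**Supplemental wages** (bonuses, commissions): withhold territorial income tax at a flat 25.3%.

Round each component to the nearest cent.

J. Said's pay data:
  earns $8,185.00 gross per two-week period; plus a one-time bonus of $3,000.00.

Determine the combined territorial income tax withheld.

$1,763.16

Territorial Income Tax: taxable = $8,185.00
  $350.22 + 16.41% × ($8,185.00 − $4,200.00) = $350.22 + 16.41% × $3,985.00 = $1,004.16
Supplemental (25.3% flat on bonus): 25.3% × $3,000.00 = $759.00
Total territorial income tax: $1,004.16 + $759.00 = $1,763.16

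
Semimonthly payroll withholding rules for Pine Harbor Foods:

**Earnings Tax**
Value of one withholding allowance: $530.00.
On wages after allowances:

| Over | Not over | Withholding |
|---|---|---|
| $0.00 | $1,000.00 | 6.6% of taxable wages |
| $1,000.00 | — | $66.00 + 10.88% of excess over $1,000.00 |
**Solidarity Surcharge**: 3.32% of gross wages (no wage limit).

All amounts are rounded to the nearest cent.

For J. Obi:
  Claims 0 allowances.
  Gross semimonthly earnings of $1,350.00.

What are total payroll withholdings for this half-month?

$148.90

Earnings Tax: taxable = $1,350.00
  $66.00 + 10.88% × ($1,350.00 − $1,000.00) = $66.00 + 10.88% × $350.00 = $104.08
Solidarity Surcharge: 3.32% × $1,350.00 = $44.82
Total: $104.08 + $44.82 = $148.90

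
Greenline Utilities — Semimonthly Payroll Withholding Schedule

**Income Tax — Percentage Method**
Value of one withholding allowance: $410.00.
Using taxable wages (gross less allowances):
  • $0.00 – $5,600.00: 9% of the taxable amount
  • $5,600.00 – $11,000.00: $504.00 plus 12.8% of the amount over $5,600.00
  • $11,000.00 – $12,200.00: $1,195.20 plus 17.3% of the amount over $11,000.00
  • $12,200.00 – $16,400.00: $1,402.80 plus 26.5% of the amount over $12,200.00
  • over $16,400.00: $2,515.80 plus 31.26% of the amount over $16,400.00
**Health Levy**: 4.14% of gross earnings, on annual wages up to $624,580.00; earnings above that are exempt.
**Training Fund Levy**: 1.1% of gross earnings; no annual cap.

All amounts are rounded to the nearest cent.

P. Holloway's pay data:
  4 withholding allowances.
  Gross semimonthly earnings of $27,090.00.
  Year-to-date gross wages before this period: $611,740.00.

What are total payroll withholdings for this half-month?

$6,174.40

Income Tax: taxable = $27,090.00 − 4×$410.00 = $25,450.00
  $2,515.80 + 31.26% × ($25,450.00 − $16,400.00) = $2,515.80 + 31.26% × $9,050.00 = $5,344.83
Health Levy: cap $624,580.00 − YTD $611,740.00 = $12,840.00 subject; 4.14% × $12,840.00 = $531.58
Training Fund Levy: 1.1% × $27,090.00 = $297.99
Total: $5,344.83 + $531.58 + $297.99 = $6,174.40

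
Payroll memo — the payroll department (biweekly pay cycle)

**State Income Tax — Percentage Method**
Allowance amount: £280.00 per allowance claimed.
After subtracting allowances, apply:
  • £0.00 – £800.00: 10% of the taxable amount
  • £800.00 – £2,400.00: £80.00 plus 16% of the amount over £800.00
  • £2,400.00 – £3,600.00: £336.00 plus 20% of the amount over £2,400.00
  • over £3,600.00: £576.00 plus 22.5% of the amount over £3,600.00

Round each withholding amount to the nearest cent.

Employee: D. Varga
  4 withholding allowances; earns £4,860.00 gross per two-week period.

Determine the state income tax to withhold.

£607.50

State Income Tax: taxable = £4,860.00 − 4×£280.00 = £3,740.00
  £576.00 + 22.5% × (£3,740.00 − £3,600.00) = £576.00 + 22.5% × £140.00 = £607.50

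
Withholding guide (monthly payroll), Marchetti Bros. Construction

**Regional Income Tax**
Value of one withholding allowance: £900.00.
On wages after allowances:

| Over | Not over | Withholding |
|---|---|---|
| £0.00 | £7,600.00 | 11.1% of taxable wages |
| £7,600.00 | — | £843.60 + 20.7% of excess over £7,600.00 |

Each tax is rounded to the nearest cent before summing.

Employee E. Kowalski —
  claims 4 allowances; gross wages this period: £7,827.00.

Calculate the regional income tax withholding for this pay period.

Regional Income Tax: taxable = £7,827.00 − 4×£900.00 = £4,227.00
  11.1% × £4,227.00 = £469.20

£469.20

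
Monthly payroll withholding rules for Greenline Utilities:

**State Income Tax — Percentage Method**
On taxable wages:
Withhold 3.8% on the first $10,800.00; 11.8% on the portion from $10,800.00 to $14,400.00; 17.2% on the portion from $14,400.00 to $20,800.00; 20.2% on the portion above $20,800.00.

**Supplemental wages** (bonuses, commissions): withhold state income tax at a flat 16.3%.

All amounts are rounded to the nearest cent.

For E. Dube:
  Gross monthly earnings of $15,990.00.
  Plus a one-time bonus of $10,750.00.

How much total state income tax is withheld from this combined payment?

State Income Tax: taxable = $15,990.00
  $835.20 + 17.2% × ($15,990.00 − $14,400.00) = $835.20 + 17.2% × $1,590.00 = $1,108.68
Supplemental (16.3% flat on bonus): 16.3% × $10,750.00 = $1,752.25
Total state income tax: $1,108.68 + $1,752.25 = $2,860.93

$2,860.93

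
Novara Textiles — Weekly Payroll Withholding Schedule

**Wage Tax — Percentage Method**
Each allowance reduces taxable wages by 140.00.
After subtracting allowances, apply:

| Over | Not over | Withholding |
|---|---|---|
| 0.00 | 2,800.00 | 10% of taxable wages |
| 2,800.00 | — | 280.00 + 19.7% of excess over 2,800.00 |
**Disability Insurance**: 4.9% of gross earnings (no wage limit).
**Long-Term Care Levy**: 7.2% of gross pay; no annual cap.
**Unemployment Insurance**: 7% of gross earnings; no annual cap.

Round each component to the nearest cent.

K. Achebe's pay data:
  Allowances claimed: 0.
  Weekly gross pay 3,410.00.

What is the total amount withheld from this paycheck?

Wage Tax: taxable = 3,410.00
  280.00 + 19.7% × (3,410.00 − 2,800.00) = 280.00 + 19.7% × 610.00 = 400.17
Disability Insurance: 4.9% × 3,410.00 = 167.09
Long-Term Care Levy: 7.2% × 3,410.00 = 245.52
Unemployment Insurance: 7% × 3,410.00 = 238.70
Total: 400.17 + 167.09 + 245.52 + 238.70 = 1,051.48

1,051.48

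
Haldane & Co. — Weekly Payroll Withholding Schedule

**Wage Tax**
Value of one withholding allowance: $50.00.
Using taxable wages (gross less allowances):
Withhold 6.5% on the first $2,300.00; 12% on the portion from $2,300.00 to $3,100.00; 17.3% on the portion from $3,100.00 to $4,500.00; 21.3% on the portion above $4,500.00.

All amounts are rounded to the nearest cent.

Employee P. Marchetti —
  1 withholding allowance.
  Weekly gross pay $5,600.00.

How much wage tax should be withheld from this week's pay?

Wage Tax: taxable = $5,600.00 − 1×$50.00 = $5,550.00
  $487.70 + 21.3% × ($5,550.00 − $4,500.00) = $487.70 + 21.3% × $1,050.00 = $711.35

$711.35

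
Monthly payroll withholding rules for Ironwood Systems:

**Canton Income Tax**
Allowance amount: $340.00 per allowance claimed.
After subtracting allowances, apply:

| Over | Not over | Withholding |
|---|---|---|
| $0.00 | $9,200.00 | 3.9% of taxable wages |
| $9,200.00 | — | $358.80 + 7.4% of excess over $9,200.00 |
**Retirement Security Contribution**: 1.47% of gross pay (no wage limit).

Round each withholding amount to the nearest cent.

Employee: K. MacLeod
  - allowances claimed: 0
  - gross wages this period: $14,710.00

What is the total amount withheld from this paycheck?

Canton Income Tax: taxable = $14,710.00
  $358.80 + 7.4% × ($14,710.00 − $9,200.00) = $358.80 + 7.4% × $5,510.00 = $766.54
Retirement Security Contribution: 1.47% × $14,710.00 = $216.24
Total: $766.54 + $216.24 = $982.78

$982.78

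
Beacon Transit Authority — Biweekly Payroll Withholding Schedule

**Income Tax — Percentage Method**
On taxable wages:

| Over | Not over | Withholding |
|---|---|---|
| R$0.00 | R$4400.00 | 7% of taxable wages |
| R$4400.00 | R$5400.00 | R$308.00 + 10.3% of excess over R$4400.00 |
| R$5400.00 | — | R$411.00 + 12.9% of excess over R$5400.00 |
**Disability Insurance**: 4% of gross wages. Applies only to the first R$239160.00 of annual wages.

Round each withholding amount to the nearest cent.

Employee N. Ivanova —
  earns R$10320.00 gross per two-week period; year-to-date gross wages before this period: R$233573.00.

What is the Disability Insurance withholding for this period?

Disability Insurance: cap R$239160.00 − YTD R$233573.00 = R$5587.00 subject; 4% × R$5587.00 = R$223.48

R$223.48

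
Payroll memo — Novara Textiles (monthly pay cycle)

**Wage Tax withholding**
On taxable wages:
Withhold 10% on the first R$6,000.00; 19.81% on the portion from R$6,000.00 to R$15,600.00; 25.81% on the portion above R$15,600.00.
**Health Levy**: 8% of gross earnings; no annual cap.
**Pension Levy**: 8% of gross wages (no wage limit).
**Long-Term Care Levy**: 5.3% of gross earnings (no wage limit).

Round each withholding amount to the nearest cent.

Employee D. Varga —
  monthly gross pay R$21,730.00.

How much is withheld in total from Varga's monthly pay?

R$8,712.40

Wage Tax: taxable = R$21,730.00
  R$2,501.76 + 25.81% × (R$21,730.00 − R$15,600.00) = R$2,501.76 + 25.81% × R$6,130.00 = R$4,083.91
Health Levy: 8% × R$21,730.00 = R$1,738.40
Pension Levy: 8% × R$21,730.00 = R$1,738.40
Long-Term Care Levy: 5.3% × R$21,730.00 = R$1,151.69
Total: R$4,083.91 + R$1,738.40 + R$1,738.40 + R$1,151.69 = R$8,712.40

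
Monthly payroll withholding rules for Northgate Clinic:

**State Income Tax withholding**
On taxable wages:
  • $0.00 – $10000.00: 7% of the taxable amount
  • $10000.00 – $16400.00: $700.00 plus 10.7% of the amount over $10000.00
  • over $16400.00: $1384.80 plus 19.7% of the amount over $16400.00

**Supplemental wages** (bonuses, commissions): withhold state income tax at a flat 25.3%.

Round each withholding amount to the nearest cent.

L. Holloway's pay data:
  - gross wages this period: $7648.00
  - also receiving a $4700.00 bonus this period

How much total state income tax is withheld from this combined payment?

State Income Tax: taxable = $7648.00
  7% × $7648.00 = $535.36
Supplemental (25.3% flat on bonus): 25.3% × $4700.00 = $1189.10
Total state income tax: $535.36 + $1189.10 = $1724.46

$1724.46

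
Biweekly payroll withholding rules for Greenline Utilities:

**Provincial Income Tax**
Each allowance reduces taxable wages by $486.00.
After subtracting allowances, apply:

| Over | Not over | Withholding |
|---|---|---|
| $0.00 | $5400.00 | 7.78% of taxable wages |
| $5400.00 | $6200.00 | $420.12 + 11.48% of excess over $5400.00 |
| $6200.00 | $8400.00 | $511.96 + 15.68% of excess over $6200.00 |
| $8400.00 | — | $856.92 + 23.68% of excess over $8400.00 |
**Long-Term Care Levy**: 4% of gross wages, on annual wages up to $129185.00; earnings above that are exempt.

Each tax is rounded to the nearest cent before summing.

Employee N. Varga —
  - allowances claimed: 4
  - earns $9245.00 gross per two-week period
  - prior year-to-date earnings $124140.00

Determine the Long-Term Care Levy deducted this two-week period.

Long-Term Care Levy: cap $129185.00 − YTD $124140.00 = $5045.00 subject; 4% × $5045.00 = $201.80

$201.80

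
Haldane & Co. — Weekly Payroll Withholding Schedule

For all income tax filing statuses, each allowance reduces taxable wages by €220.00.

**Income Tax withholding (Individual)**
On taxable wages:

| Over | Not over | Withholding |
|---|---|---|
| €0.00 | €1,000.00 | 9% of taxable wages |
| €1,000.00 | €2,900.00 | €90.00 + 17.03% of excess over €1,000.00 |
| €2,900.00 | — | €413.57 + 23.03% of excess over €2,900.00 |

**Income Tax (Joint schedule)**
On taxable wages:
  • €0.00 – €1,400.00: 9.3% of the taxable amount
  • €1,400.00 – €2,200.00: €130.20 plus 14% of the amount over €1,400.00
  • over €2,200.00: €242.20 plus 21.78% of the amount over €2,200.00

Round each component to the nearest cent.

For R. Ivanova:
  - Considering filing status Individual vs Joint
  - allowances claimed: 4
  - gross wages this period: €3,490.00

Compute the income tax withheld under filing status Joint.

€331.50

Income Tax (Joint): taxable = €3,490.00 − 4×€220.00 = €2,610.00
  €242.20 + 21.78% × (€2,610.00 − €2,200.00) = €242.20 + 21.78% × €410.00 = €331.50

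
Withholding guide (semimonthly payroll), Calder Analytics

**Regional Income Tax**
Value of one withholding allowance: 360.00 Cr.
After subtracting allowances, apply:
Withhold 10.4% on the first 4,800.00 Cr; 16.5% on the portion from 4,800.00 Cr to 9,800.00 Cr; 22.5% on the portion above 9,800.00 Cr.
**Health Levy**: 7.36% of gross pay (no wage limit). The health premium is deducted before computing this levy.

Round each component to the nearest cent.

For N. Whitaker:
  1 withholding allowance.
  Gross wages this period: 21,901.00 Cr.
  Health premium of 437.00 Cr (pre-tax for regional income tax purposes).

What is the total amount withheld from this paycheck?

5,447.35 Cr

Regional Income Tax: taxable = 21,901.00 Cr − 437.00 Cr − 1×360.00 Cr = 21,104.00 Cr
  1,324.20 Cr + 22.5% × (21,104.00 Cr − 9,800.00 Cr) = 1,324.20 Cr + 22.5% × 11,304.00 Cr = 3,867.60 Cr
Health Levy: 7.36% × 21,464.00 Cr = 1,579.75 Cr
Total: 3,867.60 Cr + 1,579.75 Cr = 5,447.35 Cr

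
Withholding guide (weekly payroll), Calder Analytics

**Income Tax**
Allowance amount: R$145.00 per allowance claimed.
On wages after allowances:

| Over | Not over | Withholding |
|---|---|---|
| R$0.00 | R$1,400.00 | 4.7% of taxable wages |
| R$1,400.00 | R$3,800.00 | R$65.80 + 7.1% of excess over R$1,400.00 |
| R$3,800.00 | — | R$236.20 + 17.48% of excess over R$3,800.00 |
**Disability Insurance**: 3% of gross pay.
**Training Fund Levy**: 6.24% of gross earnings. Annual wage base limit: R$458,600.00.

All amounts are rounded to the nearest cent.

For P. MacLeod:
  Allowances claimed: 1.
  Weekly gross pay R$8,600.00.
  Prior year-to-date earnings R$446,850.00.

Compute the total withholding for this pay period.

R$1,844.53

Income Tax: taxable = R$8,600.00 − 1×R$145.00 = R$8,455.00
  R$236.20 + 17.48% × (R$8,455.00 − R$3,800.00) = R$236.20 + 17.48% × R$4,655.00 = R$1,049.89
Disability Insurance: 3% × R$8,600.00 = R$258.00
Training Fund Levy: 6.24% × R$8,600.00 = R$536.64
Total: R$1,049.89 + R$258.00 + R$536.64 = R$1,844.53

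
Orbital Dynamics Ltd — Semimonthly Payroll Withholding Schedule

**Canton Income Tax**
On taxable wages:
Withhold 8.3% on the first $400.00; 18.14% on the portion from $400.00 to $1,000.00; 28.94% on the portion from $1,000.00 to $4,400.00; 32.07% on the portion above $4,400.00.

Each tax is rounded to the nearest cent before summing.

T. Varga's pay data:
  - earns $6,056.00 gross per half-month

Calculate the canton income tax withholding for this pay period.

Canton Income Tax: taxable = $6,056.00
  $1,126.00 + 32.07% × ($6,056.00 − $4,400.00) = $1,126.00 + 32.07% × $1,656.00 = $1,657.08

$1,657.08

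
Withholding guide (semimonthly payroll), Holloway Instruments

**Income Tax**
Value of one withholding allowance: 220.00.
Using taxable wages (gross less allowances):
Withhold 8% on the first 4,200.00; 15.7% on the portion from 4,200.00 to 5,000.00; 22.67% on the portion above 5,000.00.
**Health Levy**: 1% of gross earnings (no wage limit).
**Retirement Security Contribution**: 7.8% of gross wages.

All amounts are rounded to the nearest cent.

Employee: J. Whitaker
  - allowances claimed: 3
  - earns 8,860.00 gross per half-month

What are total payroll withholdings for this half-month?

1,966.72

Income Tax: taxable = 8,860.00 − 3×220.00 = 8,200.00
  461.60 + 22.67% × (8,200.00 − 5,000.00) = 461.60 + 22.67% × 3,200.00 = 1,187.04
Health Levy: 1% × 8,860.00 = 88.60
Retirement Security Contribution: 7.8% × 8,860.00 = 691.08
Total: 1,187.04 + 88.60 + 691.08 = 1,966.72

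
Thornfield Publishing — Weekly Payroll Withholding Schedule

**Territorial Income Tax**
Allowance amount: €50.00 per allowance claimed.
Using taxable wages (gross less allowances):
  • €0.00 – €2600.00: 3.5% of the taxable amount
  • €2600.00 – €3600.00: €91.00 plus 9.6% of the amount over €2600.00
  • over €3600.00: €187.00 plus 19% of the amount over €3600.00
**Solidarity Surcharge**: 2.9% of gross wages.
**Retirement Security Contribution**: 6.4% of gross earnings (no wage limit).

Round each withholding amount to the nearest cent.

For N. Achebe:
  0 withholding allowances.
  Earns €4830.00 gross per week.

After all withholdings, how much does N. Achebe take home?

Territorial Income Tax: taxable = €4830.00
  €187.00 + 19% × (€4830.00 − €3600.00) = €187.00 + 19% × €1230.00 = €420.70
Solidarity Surcharge: 2.9% × €4830.00 = €140.07
Retirement Security Contribution: 6.4% × €4830.00 = €309.12
Total withheld: €420.70 + €140.07 + €309.12 = €869.89
Net pay: €4830.00 − €869.89 = €3960.11

€3960.11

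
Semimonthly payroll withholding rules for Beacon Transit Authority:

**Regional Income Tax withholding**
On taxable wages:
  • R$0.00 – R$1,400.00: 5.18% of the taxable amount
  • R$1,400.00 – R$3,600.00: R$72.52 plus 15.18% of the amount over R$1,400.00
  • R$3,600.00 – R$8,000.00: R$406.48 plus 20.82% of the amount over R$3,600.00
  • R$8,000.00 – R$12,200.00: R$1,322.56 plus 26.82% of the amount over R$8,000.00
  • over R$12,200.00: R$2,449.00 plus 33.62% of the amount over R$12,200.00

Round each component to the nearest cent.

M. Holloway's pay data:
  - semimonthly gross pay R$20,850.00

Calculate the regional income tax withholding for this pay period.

Regional Income Tax: taxable = R$20,850.00
  R$2,449.00 + 33.62% × (R$20,850.00 − R$12,200.00) = R$2,449.00 + 33.62% × R$8,650.00 = R$5,357.13

R$5,357.13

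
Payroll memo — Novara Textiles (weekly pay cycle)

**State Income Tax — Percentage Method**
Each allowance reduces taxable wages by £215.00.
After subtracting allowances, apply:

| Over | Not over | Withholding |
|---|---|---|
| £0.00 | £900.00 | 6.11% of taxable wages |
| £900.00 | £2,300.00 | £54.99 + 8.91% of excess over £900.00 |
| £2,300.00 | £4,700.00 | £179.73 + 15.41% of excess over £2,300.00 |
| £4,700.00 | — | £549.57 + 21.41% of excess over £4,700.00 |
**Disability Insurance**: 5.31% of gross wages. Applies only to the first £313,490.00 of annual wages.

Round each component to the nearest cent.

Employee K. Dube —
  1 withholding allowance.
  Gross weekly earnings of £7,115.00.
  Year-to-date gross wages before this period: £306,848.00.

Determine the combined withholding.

State Income Tax: taxable = £7,115.00 − 1×£215.00 = £6,900.00
  £549.57 + 21.41% × (£6,900.00 − £4,700.00) = £549.57 + 21.41% × £2,200.00 = £1,020.59
Disability Insurance: cap £313,490.00 − YTD £306,848.00 = £6,642.00 subject; 5.31% × £6,642.00 = £352.69
Total: £1,020.59 + £352.69 = £1,373.28

£1,373.28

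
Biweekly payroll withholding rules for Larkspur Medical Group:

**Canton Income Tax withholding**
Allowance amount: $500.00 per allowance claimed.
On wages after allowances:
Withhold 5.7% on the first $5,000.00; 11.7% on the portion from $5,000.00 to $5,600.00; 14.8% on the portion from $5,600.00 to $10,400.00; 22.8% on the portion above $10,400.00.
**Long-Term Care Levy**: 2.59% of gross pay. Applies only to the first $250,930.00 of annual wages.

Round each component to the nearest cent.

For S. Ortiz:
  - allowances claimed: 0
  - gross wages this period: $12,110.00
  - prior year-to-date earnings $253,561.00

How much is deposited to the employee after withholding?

$10,654.52

Canton Income Tax: taxable = $12,110.00
  $1,065.60 + 22.8% × ($12,110.00 − $10,400.00) = $1,065.60 + 22.8% × $1,710.00 = $1,455.48
Long-Term Care Levy: YTD $253,561.00 ≥ cap $250,930.00 → $0.00
Total withheld: $1,455.48 + $0.00 = $1,455.48
Net pay: $12,110.00 − $1,455.48 = $10,654.52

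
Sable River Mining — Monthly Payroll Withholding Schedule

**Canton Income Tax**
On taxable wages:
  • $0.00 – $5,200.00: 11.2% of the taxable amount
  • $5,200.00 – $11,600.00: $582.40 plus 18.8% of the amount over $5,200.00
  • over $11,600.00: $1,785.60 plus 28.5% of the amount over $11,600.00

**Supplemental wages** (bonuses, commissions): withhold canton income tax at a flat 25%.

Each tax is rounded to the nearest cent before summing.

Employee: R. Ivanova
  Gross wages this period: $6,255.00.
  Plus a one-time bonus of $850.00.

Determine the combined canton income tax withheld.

Canton Income Tax: taxable = $6,255.00
  $582.40 + 18.8% × ($6,255.00 − $5,200.00) = $582.40 + 18.8% × $1,055.00 = $780.74
Supplemental (25% flat on bonus): 25% × $850.00 = $212.50
Total canton income tax: $780.74 + $212.50 = $993.24

$993.24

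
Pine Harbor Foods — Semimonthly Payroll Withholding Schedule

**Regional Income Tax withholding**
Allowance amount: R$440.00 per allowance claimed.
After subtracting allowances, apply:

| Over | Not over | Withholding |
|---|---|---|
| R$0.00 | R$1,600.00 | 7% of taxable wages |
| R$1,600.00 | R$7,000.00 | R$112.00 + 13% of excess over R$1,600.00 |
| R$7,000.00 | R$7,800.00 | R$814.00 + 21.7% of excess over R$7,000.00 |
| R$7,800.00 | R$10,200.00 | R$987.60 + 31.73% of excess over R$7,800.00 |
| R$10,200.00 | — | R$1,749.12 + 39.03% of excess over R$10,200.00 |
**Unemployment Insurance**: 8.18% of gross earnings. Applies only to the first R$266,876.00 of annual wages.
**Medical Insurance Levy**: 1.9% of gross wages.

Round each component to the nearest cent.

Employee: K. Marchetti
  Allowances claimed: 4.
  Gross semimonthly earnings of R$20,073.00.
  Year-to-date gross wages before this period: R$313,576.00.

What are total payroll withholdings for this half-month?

Regional Income Tax: taxable = R$20,073.00 − 4×R$440.00 = R$18,313.00
  R$1,749.12 + 39.03% × (R$18,313.00 − R$10,200.00) = R$1,749.12 + 39.03% × R$8,113.00 = R$4,915.62
Unemployment Insurance: YTD R$313,576.00 ≥ cap R$266,876.00 → R$0.00
Medical Insurance Levy: 1.9% × R$20,073.00 = R$381.39
Total: R$4,915.62 + R$0.00 + R$381.39 = R$5,297.01

R$5,297.01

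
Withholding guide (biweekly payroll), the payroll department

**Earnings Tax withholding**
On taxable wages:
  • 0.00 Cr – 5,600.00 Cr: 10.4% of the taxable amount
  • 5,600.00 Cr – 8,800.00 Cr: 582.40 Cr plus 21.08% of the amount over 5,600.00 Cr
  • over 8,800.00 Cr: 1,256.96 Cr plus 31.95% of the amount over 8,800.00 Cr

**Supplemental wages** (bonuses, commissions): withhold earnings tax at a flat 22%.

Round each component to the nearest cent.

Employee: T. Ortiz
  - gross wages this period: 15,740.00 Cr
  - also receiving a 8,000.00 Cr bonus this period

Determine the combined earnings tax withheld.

Earnings Tax: taxable = 15,740.00 Cr
  1,256.96 Cr + 31.95% × (15,740.00 Cr − 8,800.00 Cr) = 1,256.96 Cr + 31.95% × 6,940.00 Cr = 3,474.29 Cr
Supplemental (22% flat on bonus): 22% × 8,000.00 Cr = 1,760.00 Cr
Total earnings tax: 3,474.29 Cr + 1,760.00 Cr = 5,234.29 Cr

5,234.29 Cr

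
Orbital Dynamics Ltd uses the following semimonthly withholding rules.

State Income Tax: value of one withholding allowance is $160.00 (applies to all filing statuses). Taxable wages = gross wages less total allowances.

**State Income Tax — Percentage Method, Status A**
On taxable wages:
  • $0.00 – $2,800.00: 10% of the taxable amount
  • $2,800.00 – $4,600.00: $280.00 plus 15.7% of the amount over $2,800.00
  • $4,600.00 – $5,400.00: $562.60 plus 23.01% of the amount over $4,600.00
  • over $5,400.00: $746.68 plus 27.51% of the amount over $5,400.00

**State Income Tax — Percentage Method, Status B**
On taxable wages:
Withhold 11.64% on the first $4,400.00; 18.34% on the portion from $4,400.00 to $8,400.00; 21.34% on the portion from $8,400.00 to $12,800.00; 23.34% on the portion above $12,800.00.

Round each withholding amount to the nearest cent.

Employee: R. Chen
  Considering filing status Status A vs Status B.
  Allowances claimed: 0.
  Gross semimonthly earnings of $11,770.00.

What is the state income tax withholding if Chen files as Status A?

State Income Tax (Status A): taxable = $11,770.00
  $746.68 + 27.51% × ($11,770.00 − $5,400.00) = $746.68 + 27.51% × $6,370.00 = $2,499.07

$2,499.07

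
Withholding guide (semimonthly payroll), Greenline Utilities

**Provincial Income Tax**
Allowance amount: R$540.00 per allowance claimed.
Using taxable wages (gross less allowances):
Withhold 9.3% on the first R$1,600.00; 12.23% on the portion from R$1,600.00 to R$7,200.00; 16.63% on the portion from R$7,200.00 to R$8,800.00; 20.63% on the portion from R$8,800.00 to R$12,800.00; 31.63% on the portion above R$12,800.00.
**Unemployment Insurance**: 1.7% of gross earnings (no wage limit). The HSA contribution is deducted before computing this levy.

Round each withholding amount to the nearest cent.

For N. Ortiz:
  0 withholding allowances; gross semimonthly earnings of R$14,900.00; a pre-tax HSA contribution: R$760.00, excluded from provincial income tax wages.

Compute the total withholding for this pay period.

R$2,589.18

Provincial Income Tax: taxable = R$14,900.00 − R$760.00 = R$14,140.00
  R$1,924.96 + 31.63% × (R$14,140.00 − R$12,800.00) = R$1,924.96 + 31.63% × R$1,340.00 = R$2,348.80
Unemployment Insurance: 1.7% × R$14,140.00 = R$240.38
Total: R$2,348.80 + R$240.38 = R$2,589.18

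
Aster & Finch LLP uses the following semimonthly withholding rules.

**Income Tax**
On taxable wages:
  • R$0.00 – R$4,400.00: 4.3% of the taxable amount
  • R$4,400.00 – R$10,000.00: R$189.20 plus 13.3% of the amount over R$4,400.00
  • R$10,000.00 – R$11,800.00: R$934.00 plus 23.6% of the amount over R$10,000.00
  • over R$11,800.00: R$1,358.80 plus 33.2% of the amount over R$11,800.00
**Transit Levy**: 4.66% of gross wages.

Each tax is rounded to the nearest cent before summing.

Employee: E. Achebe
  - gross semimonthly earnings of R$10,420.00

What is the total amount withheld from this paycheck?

R$1,518.69

Income Tax: taxable = R$10,420.00
  R$934.00 + 23.6% × (R$10,420.00 − R$10,000.00) = R$934.00 + 23.6% × R$420.00 = R$1,033.12
Transit Levy: 4.66% × R$10,420.00 = R$485.57
Total: R$1,033.12 + R$485.57 = R$1,518.69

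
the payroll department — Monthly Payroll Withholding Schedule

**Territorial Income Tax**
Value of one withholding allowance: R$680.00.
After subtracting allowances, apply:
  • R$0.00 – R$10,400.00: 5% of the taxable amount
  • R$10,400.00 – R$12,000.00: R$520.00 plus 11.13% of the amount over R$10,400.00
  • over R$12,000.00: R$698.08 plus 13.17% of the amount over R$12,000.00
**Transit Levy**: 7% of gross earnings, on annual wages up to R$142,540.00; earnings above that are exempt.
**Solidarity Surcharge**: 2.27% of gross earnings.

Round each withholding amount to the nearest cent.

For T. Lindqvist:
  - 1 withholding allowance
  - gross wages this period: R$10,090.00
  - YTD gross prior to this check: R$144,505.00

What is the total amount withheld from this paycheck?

Territorial Income Tax: taxable = R$10,090.00 − 1×R$680.00 = R$9,410.00
  5% × R$9,410.00 = R$470.50
Transit Levy: YTD R$144,505.00 ≥ cap R$142,540.00 → R$0.00
Solidarity Surcharge: 2.27% × R$10,090.00 = R$229.04
Total: R$470.50 + R$0.00 + R$229.04 = R$699.54

R$699.54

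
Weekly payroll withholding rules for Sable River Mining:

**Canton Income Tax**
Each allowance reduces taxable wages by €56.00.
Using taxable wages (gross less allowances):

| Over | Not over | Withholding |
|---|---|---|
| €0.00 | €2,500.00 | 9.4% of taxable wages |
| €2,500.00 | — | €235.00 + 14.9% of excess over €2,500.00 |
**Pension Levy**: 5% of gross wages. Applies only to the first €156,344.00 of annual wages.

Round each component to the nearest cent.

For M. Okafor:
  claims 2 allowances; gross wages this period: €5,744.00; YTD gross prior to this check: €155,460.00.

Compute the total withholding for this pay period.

€745.87

Canton Income Tax: taxable = €5,744.00 − 2×€56.00 = €5,632.00
  €235.00 + 14.9% × (€5,632.00 − €2,500.00) = €235.00 + 14.9% × €3,132.00 = €701.67
Pension Levy: cap €156,344.00 − YTD €155,460.00 = €884.00 subject; 5% × €884.00 = €44.20
Total: €701.67 + €44.20 = €745.87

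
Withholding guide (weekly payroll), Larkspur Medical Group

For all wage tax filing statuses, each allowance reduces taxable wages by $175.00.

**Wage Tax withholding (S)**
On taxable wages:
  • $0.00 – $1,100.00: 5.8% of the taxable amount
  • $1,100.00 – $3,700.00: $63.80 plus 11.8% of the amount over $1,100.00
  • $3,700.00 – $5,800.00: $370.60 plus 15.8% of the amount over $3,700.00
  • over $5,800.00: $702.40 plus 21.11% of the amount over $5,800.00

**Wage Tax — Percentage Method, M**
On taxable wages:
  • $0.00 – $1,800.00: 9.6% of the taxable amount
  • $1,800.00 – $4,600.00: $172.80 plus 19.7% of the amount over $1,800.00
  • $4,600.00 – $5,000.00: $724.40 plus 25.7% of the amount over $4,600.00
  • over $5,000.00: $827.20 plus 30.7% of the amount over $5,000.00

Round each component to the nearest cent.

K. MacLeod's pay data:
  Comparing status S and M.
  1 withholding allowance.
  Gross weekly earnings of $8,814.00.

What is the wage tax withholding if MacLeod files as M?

$1,944.37

Wage Tax (M): taxable = $8,814.00 − 1×$175.00 = $8,639.00
  $827.20 + 30.7% × ($8,639.00 − $5,000.00) = $827.20 + 30.7% × $3,639.00 = $1,944.37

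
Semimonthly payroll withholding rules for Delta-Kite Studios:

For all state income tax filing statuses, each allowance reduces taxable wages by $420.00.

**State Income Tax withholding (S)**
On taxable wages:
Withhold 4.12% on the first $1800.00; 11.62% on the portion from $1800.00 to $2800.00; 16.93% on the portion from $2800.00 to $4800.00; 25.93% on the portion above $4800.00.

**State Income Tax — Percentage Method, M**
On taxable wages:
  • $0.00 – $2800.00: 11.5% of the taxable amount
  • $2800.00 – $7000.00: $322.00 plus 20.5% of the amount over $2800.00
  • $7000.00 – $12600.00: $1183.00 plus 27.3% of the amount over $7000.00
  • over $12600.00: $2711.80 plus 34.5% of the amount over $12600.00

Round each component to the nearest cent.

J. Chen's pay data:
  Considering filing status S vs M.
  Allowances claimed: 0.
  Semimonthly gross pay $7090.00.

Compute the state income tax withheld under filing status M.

State Income Tax (M): taxable = $7090.00
  $1183.00 + 27.3% × ($7090.00 − $7000.00) = $1183.00 + 27.3% × $90.00 = $1207.57

$1207.57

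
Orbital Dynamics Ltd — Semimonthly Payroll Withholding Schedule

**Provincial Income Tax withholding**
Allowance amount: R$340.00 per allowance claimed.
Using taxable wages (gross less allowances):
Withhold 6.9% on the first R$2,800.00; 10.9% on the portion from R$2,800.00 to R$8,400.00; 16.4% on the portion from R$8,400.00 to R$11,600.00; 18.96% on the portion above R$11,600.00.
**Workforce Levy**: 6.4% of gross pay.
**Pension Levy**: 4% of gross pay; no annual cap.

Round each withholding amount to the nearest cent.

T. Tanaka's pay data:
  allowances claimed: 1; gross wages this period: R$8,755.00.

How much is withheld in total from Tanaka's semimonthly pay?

R$1,716.58

Provincial Income Tax: taxable = R$8,755.00 − 1×R$340.00 = R$8,415.00
  R$803.60 + 16.4% × (R$8,415.00 − R$8,400.00) = R$803.60 + 16.4% × R$15.00 = R$806.06
Workforce Levy: 6.4% × R$8,755.00 = R$560.32
Pension Levy: 4% × R$8,755.00 = R$350.20
Total: R$806.06 + R$560.32 + R$350.20 = R$1,716.58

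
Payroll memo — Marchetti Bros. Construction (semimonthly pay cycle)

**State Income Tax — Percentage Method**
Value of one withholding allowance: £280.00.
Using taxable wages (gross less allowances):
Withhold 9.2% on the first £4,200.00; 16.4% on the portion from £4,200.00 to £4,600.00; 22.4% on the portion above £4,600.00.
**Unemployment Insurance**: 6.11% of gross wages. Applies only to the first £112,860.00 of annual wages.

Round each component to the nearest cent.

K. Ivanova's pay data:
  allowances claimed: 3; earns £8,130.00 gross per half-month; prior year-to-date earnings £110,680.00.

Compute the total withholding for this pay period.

State Income Tax: taxable = £8,130.00 − 3×£280.00 = £7,290.00
  £452.00 + 22.4% × (£7,290.00 − £4,600.00) = £452.00 + 22.4% × £2,690.00 = £1,054.56
Unemployment Insurance: cap £112,860.00 − YTD £110,680.00 = £2,180.00 subject; 6.11% × £2,180.00 = £133.20
Total: £1,054.56 + £133.20 = £1,187.76

£1,187.76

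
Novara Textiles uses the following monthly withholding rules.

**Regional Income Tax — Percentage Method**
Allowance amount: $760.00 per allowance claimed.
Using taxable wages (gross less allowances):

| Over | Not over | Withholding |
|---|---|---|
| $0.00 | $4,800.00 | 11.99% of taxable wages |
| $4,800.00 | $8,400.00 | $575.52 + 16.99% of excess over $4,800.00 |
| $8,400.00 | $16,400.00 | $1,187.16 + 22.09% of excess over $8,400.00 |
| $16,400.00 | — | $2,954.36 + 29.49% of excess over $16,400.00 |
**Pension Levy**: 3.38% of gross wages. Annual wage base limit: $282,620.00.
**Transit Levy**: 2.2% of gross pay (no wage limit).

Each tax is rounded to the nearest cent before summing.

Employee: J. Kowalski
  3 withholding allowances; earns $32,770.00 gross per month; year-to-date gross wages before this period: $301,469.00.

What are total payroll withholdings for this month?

$7,830.44

Regional Income Tax: taxable = $32,770.00 − 3×$760.00 = $30,490.00
  $2,954.36 + 29.49% × ($30,490.00 − $16,400.00) = $2,954.36 + 29.49% × $14,090.00 = $7,109.50
Pension Levy: YTD $301,469.00 ≥ cap $282,620.00 → $0.00
Transit Levy: 2.2% × $32,770.00 = $720.94
Total: $7,109.50 + $0.00 + $720.94 = $7,830.44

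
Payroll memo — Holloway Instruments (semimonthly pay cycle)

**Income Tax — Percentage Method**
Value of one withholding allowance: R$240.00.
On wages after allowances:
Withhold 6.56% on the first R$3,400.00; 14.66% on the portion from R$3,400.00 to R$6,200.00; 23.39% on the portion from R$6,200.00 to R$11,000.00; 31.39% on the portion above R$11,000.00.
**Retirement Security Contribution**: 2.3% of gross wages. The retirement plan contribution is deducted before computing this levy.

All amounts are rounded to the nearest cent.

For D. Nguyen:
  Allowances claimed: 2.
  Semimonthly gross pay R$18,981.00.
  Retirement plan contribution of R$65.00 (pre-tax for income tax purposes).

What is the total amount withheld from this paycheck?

R$4,525.47

Income Tax: taxable = R$18,981.00 − R$65.00 − 2×R$240.00 = R$18,436.00
  R$1,756.24 + 31.39% × (R$18,436.00 − R$11,000.00) = R$1,756.24 + 31.39% × R$7,436.00 = R$4,090.40
Retirement Security Contribution: 2.3% × R$18,916.00 = R$435.07
Total: R$4,090.40 + R$435.07 = R$4,525.47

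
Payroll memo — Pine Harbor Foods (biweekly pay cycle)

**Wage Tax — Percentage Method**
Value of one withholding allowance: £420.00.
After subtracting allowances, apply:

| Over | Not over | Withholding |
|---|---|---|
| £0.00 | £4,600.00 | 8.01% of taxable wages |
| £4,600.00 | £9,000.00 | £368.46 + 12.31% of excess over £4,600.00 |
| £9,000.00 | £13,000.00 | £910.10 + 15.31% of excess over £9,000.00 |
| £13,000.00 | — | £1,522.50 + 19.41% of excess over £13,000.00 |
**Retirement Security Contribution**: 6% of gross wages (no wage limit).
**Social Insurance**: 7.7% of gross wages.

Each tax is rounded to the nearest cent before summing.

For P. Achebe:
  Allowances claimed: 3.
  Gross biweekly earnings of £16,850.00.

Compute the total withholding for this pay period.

£4,333.67

Wage Tax: taxable = £16,850.00 − 3×£420.00 = £15,590.00
  £1,522.50 + 19.41% × (£15,590.00 − £13,000.00) = £1,522.50 + 19.41% × £2,590.00 = £2,025.22
Retirement Security Contribution: 6% × £16,850.00 = £1,011.00
Social Insurance: 7.7% × £16,850.00 = £1,297.45
Total: £2,025.22 + £1,011.00 + £1,297.45 = £4,333.67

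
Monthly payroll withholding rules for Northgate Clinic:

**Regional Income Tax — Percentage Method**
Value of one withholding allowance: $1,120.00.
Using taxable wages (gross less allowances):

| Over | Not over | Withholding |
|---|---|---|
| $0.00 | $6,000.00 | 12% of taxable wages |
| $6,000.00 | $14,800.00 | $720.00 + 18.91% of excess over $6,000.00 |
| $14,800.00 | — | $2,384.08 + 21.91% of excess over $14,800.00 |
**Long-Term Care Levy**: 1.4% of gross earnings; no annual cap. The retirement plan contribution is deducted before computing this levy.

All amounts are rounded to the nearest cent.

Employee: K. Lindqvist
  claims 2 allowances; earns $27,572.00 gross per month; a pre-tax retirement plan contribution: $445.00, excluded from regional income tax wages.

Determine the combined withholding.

Regional Income Tax: taxable = $27,572.00 − $445.00 − 2×$1,120.00 = $24,887.00
  $2,384.08 + 21.91% × ($24,887.00 − $14,800.00) = $2,384.08 + 21.91% × $10,087.00 = $4,594.14
Long-Term Care Levy: 1.4% × $27,127.00 = $379.78
Total: $4,594.14 + $379.78 = $4,973.92

$4,973.92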